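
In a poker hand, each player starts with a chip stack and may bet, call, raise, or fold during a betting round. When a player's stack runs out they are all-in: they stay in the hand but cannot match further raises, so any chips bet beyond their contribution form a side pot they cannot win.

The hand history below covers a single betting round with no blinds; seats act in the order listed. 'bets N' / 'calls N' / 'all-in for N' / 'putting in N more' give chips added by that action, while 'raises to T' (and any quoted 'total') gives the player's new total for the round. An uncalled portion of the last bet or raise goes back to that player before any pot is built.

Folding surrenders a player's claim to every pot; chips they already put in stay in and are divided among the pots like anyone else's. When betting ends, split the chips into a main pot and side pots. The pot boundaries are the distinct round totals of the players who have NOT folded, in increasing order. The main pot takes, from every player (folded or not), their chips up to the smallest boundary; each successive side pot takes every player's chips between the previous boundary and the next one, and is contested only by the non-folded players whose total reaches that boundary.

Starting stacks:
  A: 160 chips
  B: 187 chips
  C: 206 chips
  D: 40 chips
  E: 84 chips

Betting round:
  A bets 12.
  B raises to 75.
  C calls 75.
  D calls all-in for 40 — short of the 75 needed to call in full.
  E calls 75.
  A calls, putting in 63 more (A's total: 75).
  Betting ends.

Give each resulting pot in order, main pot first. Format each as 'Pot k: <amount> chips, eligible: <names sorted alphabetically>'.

Pot 1: 200 chips, eligible: A, B, C, D, E
Pot 2: 140 chips, eligible: A, B, C, E

Derivation:
Contributions: A=75, B=75, C=75, D=40, E=75
Pot levels (distinct totals of non-folded players): 40, 75
Layer 1-40: 40 each from A, B, C, D, E = 40*5 = 200 chips; eligible A, B, C, D, E
Layer 41-75: 35 each from A, B, C, E = 35*4 = 140 chips; eligible A, B, C, E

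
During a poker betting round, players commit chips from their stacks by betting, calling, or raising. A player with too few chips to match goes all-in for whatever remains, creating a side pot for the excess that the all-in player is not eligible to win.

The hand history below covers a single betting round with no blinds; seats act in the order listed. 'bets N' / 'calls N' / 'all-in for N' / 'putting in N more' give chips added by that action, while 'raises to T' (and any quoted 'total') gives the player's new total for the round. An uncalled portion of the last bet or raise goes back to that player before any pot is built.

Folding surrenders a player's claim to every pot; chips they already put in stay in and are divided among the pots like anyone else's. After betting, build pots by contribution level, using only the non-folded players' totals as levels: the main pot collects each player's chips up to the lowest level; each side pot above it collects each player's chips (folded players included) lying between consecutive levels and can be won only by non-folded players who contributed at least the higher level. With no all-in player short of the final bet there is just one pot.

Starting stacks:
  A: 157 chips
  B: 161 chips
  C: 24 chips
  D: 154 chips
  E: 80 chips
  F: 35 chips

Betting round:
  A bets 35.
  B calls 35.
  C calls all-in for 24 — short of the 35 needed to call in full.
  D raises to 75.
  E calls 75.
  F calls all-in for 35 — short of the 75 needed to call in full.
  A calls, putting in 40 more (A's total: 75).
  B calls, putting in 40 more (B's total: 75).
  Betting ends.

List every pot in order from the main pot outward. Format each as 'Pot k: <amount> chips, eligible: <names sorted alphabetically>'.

Contributions: A=75, B=75, C=24, D=75, E=75, F=35
Pot levels (distinct totals of non-folded players): 24, 35, 75
Layer 1-24: 24 each from A, B, C, D, E, F = 24*6 = 144 chips; eligible A, B, C, D, E, F
Layer 25-35: 11 each from A, B, D, E, F = 11*5 = 55 chips; eligible A, B, D, E, F
Layer 36-75: 40 each from A, B, D, E = 40*4 = 160 chips; eligible A, B, D, E

Pot 1: 144 chips, eligible: A, B, C, D, E, F
Pot 2: 55 chips, eligible: A, B, D, E, F
Pot 3: 160 chips, eligible: A, B, D, E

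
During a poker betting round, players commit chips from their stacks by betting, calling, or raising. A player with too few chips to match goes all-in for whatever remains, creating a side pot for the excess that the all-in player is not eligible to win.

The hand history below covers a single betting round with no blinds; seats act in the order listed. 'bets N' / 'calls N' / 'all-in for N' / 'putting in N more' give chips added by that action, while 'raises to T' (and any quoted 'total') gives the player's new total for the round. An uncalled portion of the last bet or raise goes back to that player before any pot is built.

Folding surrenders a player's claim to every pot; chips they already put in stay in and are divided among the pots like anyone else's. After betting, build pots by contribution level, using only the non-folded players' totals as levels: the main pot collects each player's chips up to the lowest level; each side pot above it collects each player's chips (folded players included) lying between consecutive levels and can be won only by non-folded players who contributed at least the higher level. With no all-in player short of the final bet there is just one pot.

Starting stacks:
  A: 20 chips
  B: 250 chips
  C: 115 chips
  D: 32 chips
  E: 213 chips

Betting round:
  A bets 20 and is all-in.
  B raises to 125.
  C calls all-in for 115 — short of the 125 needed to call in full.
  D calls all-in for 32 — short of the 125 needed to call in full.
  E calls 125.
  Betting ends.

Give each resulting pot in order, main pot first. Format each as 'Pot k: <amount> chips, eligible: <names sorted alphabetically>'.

Pot 1: 100 chips, eligible: A, B, C, D, E
Pot 2: 48 chips, eligible: B, C, D, E
Pot 3: 249 chips, eligible: B, C, E
Pot 4: 20 chips, eligible: B, E

Derivation:
Contributions: A=20, B=125, C=115, D=32, E=125
Pot levels (distinct totals of non-folded players): 20, 32, 115, 125
Layer 1-20: 20 each from A, B, C, D, E = 20*5 = 100 chips; eligible A, B, C, D, E
Layer 21-32: 12 each from B, C, D, E = 12*4 = 48 chips; eligible B, C, D, E
Layer 33-115: 83 each from B, C, E = 83*3 = 249 chips; eligible B, C, E
Layer 116-125: 10 each from B, E = 10*2 = 20 chips; eligible B, E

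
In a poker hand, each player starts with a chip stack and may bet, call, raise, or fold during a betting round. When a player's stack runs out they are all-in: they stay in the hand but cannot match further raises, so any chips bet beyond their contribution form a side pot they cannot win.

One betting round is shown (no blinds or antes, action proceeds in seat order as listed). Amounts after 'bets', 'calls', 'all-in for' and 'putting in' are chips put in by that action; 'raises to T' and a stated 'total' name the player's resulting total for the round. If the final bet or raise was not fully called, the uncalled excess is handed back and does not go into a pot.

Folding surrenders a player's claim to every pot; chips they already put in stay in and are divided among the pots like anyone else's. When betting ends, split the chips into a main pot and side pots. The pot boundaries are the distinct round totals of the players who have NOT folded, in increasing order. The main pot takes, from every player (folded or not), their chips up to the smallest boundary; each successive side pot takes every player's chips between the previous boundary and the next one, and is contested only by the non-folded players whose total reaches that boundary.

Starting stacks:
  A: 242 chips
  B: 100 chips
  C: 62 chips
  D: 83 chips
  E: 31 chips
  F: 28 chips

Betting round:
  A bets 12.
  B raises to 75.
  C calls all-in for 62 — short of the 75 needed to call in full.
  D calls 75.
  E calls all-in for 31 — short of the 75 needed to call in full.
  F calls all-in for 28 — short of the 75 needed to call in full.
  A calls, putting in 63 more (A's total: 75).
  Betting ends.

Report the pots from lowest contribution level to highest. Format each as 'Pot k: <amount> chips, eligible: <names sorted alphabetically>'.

Contributions: A=75, B=75, C=62, D=75, E=31, F=28
Pot levels (distinct totals of non-folded players): 28, 31, 62, 75
Layer 1-28: 28 each from A, B, C, D, E, F = 28*6 = 168 chips; eligible A, B, C, D, E, F
Layer 29-31: 3 each from A, B, C, D, E = 3*5 = 15 chips; eligible A, B, C, D, E
Layer 32-62: 31 each from A, B, C, D = 31*4 = 124 chips; eligible A, B, C, D
Layer 63-75: 13 each from A, B, D = 13*3 = 39 chips; eligible A, B, D

Pot 1: 168 chips, eligible: A, B, C, D, E, F
Pot 2: 15 chips, eligible: A, B, C, D, E
Pot 3: 124 chips, eligible: A, B, C, D
Pot 4: 39 chips, eligible: A, B, D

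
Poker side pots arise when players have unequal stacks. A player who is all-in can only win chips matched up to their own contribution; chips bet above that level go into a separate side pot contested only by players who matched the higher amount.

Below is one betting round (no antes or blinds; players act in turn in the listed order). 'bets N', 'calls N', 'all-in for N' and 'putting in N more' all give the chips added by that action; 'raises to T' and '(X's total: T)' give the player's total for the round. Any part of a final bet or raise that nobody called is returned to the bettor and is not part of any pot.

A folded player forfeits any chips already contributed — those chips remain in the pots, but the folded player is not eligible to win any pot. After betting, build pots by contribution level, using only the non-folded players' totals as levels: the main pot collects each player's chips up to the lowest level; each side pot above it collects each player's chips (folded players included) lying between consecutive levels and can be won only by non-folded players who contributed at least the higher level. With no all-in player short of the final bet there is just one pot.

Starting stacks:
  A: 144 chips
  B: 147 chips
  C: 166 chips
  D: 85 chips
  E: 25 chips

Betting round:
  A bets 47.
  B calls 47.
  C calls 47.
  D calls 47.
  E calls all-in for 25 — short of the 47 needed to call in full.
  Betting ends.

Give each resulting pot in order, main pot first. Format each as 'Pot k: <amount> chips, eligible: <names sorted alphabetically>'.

Pot 1: 125 chips, eligible: A, B, C, D, E
Pot 2: 88 chips, eligible: A, B, C, D

Derivation:
Contributions: A=47, B=47, C=47, D=47, E=25
Pot levels (distinct totals of non-folded players): 25, 47
Layer 1-25: 25 each from A, B, C, D, E = 25*5 = 125 chips; eligible A, B, C, D, E
Layer 26-47: 22 each from A, B, C, D = 22*4 = 88 chips; eligible A, B, C, D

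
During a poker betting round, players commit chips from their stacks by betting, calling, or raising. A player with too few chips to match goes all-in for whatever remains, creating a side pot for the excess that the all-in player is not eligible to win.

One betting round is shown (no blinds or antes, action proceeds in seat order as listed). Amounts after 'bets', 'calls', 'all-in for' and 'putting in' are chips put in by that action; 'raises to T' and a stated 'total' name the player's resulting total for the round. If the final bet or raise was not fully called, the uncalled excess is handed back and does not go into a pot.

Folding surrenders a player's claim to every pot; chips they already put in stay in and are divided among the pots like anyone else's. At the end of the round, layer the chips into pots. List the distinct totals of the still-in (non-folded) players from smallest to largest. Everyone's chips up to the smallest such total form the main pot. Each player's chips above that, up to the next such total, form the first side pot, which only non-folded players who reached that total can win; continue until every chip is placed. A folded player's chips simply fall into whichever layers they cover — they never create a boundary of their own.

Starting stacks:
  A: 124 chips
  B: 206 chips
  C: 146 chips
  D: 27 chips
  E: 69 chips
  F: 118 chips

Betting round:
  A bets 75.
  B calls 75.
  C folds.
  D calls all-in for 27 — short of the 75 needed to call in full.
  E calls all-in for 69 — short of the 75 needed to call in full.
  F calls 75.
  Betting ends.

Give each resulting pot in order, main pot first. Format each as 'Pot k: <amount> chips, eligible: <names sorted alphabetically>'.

Contributions: A=75, B=75, D=27, E=69, F=75
Folded: C
Pot levels (distinct totals of non-folded players): 27, 69, 75
Layer 1-27: 27 each from A, B, D, E, F = 27*5 = 135 chips; eligible A, B, D, E, F
Layer 28-69: 42 each from A, B, E, F = 42*4 = 168 chips; eligible A, B, E, F
Layer 70-75: 6 each from A, B, F = 6*3 = 18 chips; eligible A, B, F

Pot 1: 135 chips, eligible: A, B, D, E, F
Pot 2: 168 chips, eligible: A, B, E, F
Pot 3: 18 chips, eligible: A, B, F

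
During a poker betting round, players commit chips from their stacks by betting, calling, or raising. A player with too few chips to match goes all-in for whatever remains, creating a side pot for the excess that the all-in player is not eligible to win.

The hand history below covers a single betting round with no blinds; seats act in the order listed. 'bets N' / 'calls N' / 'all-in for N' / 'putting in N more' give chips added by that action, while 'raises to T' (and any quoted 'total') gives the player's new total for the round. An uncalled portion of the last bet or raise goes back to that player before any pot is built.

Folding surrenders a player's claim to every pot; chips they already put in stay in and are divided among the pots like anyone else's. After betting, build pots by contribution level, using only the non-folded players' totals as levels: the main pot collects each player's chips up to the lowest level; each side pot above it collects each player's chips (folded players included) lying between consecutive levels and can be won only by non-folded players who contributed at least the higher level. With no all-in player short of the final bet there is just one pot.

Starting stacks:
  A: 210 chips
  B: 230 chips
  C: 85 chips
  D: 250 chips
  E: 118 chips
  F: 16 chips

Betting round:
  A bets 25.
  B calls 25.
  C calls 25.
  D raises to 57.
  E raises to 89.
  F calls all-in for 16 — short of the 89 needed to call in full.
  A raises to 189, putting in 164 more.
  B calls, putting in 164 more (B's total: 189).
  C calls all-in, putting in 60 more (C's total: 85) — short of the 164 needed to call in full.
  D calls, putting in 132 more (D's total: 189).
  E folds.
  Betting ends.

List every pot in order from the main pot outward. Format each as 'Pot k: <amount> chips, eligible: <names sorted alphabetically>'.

Pot 1: 96 chips, eligible: A, B, C, D, F
Pot 2: 345 chips, eligible: A, B, C, D
Pot 3: 316 chips, eligible: A, B, D

Derivation:
Contributions: A=189, B=189, C=85, D=189, E=89, F=16
Folded: E
Pot levels (distinct totals of non-folded players): 16, 85, 189
Layer 1-16: 16 each from A, B, C, D, E, F = 16*6 = 96 chips; eligible A, B, C, D, F
Layer 17-85: 69 each from A, B, C, D, E = 69*5 = 345 chips; eligible A, B, C, D
Layer 86-189: A 104 + B 104 + D 104 + E 4 = 316 chips; eligible A, B, D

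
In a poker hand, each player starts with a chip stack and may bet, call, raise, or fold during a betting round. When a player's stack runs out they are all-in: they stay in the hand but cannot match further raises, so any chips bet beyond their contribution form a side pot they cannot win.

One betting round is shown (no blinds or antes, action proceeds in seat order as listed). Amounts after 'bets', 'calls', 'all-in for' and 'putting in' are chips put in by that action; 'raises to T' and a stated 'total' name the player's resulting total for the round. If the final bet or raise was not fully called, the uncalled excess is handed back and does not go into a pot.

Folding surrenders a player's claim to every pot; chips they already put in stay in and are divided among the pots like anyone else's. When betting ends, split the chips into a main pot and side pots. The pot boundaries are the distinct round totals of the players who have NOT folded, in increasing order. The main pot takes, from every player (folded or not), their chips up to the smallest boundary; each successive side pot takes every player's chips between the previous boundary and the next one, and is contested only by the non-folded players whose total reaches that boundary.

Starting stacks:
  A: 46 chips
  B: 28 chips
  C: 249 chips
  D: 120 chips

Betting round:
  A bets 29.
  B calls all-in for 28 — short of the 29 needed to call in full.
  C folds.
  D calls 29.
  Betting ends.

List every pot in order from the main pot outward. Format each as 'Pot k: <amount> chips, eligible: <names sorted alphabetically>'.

Pot 1: 84 chips, eligible: A, B, D
Pot 2: 2 chips, eligible: A, D

Derivation:
Contributions: A=29, B=28, D=29
Folded: C
Pot levels (distinct totals of non-folded players): 28, 29
Layer 1-28: 28 each from A, B, D = 28*3 = 84 chips; eligible A, B, D
Layer 29-29: 1 each from A, D = 1*2 = 2 chips; eligible A, D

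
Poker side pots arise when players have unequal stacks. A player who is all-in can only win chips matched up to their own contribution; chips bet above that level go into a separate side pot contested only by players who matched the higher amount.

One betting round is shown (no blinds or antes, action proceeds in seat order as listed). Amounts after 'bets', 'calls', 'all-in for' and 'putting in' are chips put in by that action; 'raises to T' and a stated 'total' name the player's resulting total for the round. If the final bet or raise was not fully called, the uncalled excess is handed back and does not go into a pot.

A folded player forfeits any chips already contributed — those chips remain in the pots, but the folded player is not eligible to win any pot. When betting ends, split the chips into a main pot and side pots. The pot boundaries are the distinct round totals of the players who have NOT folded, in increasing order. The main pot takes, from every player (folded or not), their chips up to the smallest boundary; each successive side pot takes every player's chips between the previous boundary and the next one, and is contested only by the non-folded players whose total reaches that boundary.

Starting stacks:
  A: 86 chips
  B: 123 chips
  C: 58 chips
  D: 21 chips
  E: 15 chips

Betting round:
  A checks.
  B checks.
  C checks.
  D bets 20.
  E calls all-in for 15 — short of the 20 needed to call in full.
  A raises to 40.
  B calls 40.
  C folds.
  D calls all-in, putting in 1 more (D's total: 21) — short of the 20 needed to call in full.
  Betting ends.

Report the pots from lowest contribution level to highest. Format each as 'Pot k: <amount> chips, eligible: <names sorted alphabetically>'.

Contributions: A=40, B=40, D=21, E=15
Folded: C
Pot levels (distinct totals of non-folded players): 15, 21, 40
Layer 1-15: 15 each from A, B, D, E = 15*4 = 60 chips; eligible A, B, D, E
Layer 16-21: 6 each from A, B, D = 6*3 = 18 chips; eligible A, B, D
Layer 22-40: 19 each from A, B = 19*2 = 38 chips; eligible A, B

Pot 1: 60 chips, eligible: A, B, D, E
Pot 2: 18 chips, eligible: A, B, D
Pot 3: 38 chips, eligible: A, B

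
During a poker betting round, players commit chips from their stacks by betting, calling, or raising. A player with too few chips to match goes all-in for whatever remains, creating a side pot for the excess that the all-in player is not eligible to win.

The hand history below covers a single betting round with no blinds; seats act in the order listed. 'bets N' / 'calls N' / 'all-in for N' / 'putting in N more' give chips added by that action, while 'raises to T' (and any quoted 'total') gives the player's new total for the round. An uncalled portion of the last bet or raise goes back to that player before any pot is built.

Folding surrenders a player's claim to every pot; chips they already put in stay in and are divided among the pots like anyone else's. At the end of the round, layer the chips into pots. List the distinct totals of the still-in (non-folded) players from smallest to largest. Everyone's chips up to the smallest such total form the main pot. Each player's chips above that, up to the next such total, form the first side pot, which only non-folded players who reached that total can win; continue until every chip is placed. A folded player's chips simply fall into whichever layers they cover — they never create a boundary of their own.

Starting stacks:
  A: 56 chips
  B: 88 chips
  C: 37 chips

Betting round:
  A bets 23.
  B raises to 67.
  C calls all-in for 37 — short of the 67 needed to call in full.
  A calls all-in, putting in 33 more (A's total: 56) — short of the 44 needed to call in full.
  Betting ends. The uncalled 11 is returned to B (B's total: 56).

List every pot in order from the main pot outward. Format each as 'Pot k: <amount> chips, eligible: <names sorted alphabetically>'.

Pot 1: 111 chips, eligible: A, B, C
Pot 2: 38 chips, eligible: A, B

Derivation:
Contributions (after 11 returned to B): A=56, B=56, C=37
Pot levels (distinct totals of non-folded players): 37, 56
Layer 1-37: 37 each from A, B, C = 37*3 = 111 chips; eligible A, B, C
Layer 38-56: 19 each from A, B = 19*2 = 38 chips; eligible A, B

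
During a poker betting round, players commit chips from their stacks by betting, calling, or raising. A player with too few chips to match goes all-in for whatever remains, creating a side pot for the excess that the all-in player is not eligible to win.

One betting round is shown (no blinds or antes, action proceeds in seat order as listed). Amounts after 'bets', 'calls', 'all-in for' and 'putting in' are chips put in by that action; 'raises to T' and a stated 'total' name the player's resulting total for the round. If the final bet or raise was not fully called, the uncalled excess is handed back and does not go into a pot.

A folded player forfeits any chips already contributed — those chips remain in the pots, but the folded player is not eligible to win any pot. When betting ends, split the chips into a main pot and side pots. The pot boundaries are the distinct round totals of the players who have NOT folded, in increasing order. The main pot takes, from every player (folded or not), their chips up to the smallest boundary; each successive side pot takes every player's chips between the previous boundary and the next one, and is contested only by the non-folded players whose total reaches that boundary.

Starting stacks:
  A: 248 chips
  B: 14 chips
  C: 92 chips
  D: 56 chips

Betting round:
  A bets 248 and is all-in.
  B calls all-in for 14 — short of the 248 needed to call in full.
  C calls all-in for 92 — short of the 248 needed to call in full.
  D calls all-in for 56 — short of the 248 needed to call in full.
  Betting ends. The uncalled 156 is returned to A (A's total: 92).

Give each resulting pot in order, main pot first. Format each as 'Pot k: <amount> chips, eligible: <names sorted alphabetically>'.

Contributions (after 156 returned to A): A=92, B=14, C=92, D=56
Pot levels (distinct totals of non-folded players): 14, 56, 92
Layer 1-14: 14 each from A, B, C, D = 14*4 = 56 chips; eligible A, B, C, D
Layer 15-56: 42 each from A, C, D = 42*3 = 126 chips; eligible A, C, D
Layer 57-92: 36 each from A, C = 36*2 = 72 chips; eligible A, C

Pot 1: 56 chips, eligible: A, B, C, D
Pot 2: 126 chips, eligible: A, C, D
Pot 3: 72 chips, eligible: A, C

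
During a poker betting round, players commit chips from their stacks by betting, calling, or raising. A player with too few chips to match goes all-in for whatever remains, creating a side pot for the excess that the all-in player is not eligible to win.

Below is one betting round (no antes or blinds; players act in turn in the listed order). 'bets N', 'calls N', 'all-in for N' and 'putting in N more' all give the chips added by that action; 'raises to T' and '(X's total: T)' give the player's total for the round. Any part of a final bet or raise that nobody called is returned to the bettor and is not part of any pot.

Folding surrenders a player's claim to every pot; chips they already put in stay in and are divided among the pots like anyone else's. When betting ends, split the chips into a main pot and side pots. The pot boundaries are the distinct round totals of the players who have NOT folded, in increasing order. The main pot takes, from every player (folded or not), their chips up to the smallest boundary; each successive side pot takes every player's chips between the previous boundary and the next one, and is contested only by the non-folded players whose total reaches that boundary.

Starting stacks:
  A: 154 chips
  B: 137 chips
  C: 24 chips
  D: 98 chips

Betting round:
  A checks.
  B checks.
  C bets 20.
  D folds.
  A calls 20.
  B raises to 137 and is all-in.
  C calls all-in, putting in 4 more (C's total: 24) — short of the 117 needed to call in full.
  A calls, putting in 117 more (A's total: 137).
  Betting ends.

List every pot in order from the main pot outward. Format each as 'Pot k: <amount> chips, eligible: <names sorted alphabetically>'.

Contributions: A=137, B=137, C=24
Folded: D
Pot levels (distinct totals of non-folded players): 24, 137
Layer 1-24: 24 each from A, B, C = 24*3 = 72 chips; eligible A, B, C
Layer 25-137: 113 each from A, B = 113*2 = 226 chips; eligible A, B

Pot 1: 72 chips, eligible: A, B, C
Pot 2: 226 chips, eligible: A, B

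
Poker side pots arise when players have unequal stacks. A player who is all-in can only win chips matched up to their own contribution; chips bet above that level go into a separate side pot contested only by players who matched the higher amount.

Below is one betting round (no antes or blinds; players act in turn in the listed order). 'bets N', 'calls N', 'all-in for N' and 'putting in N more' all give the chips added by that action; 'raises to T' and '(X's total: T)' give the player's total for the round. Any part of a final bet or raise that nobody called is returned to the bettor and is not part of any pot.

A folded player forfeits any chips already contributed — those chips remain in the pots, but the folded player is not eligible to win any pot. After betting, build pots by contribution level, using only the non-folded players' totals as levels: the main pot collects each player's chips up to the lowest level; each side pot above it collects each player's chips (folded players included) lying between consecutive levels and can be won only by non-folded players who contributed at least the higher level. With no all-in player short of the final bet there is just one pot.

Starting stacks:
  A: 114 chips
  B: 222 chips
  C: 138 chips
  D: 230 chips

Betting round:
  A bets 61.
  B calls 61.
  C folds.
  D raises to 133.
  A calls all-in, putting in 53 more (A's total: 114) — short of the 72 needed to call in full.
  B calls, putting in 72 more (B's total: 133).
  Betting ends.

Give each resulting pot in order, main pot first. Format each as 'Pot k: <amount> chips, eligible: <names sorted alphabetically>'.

Pot 1: 342 chips, eligible: A, B, D
Pot 2: 38 chips, eligible: B, D

Derivation:
Contributions: A=114, B=133, D=133
Folded: C
Pot levels (distinct totals of non-folded players): 114, 133
Layer 1-114: 114 each from A, B, D = 114*3 = 342 chips; eligible A, B, D
Layer 115-133: 19 each from B, D = 19*2 = 38 chips; eligible B, D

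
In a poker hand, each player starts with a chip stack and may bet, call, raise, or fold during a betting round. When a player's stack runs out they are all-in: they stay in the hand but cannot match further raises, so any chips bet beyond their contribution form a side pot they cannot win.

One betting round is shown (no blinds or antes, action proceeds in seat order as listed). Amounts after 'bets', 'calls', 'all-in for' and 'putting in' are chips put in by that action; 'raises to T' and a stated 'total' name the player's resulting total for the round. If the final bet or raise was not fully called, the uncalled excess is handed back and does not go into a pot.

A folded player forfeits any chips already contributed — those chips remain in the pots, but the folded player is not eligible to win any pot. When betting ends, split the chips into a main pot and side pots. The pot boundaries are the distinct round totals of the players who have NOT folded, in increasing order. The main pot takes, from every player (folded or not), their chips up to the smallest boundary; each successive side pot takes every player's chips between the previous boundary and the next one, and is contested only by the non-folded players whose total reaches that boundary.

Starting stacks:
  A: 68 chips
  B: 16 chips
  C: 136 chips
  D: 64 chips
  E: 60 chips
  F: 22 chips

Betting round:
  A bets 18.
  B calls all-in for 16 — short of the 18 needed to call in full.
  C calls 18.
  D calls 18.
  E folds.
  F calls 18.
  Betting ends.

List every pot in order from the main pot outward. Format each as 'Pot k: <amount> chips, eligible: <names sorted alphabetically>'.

Pot 1: 80 chips, eligible: A, B, C, D, F
Pot 2: 8 chips, eligible: A, C, D, F

Derivation:
Contributions: A=18, B=16, C=18, D=18, F=18
Folded: E
Pot levels (distinct totals of non-folded players): 16, 18
Layer 1-16: 16 each from A, B, C, D, F = 16*5 = 80 chips; eligible A, B, C, D, F
Layer 17-18: 2 each from A, C, D, F = 2*4 = 8 chips; eligible A, C, D, F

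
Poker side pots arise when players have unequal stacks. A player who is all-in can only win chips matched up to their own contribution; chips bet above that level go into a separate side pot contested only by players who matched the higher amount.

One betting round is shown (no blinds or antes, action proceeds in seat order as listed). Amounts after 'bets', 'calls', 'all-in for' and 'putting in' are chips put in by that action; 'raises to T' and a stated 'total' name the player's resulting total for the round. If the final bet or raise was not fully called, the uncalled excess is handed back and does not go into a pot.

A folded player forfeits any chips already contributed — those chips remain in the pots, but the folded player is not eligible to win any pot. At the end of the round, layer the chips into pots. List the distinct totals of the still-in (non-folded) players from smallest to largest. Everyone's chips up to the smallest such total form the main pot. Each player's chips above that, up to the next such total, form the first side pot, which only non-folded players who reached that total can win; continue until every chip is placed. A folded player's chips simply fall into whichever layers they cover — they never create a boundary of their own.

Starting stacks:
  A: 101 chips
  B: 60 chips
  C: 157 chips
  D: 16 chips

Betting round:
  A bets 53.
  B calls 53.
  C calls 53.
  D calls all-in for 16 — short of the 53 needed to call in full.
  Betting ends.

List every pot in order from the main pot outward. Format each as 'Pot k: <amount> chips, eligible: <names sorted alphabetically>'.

Pot 1: 64 chips, eligible: A, B, C, D
Pot 2: 111 chips, eligible: A, B, C

Derivation:
Contributions: A=53, B=53, C=53, D=16
Pot levels (distinct totals of non-folded players): 16, 53
Layer 1-16: 16 each from A, B, C, D = 16*4 = 64 chips; eligible A, B, C, D
Layer 17-53: 37 each from A, B, C = 37*3 = 111 chips; eligible A, B, C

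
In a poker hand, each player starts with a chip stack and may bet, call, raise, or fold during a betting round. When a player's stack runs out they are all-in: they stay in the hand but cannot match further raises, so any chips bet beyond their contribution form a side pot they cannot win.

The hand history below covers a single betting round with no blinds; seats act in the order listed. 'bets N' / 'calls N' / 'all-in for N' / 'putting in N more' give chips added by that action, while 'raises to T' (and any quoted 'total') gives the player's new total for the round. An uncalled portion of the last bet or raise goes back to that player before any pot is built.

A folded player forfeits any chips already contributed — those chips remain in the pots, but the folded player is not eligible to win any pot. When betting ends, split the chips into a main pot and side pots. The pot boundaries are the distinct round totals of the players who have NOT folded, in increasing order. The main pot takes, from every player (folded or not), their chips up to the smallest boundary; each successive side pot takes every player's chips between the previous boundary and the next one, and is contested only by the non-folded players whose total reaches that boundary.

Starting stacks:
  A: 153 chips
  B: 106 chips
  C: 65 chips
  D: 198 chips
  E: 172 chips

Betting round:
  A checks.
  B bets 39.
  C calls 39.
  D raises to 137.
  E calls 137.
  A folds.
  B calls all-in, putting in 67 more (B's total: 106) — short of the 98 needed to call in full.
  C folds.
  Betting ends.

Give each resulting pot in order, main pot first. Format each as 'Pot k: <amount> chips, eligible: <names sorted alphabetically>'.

Pot 1: 357 chips, eligible: B, D, E
Pot 2: 62 chips, eligible: D, E

Derivation:
Contributions: B=106, C=39, D=137, E=137
Folded: A, C
Pot levels (distinct totals of non-folded players): 106, 137
Layer 1-106: B 106 + C 39 + D 106 + E 106 = 357 chips; eligible B, D, E
Layer 107-137: 31 each from D, E = 31*2 = 62 chips; eligible D, E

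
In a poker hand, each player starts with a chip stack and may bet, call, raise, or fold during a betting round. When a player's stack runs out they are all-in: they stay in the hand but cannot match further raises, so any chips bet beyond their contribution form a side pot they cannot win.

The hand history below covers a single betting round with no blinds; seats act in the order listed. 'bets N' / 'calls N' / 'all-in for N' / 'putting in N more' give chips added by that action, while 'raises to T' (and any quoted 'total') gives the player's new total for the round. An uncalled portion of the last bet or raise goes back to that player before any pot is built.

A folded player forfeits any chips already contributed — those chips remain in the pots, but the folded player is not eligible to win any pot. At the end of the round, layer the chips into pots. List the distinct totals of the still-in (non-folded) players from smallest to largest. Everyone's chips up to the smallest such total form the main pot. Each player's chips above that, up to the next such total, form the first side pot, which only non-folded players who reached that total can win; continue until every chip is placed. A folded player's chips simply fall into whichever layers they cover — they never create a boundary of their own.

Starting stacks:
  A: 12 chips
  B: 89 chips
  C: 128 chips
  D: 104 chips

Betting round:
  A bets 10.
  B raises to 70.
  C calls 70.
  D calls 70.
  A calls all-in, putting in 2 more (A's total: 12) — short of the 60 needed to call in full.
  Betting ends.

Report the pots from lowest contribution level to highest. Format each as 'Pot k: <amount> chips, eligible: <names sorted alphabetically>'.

Contributions: A=12, B=70, C=70, D=70
Pot levels (distinct totals of non-folded players): 12, 70
Layer 1-12: 12 each from A, B, C, D = 12*4 = 48 chips; eligible A, B, C, D
Layer 13-70: 58 each from B, C, D = 58*3 = 174 chips; eligible B, C, D

Pot 1: 48 chips, eligible: A, B, C, D
Pot 2: 174 chips, eligible: B, C, D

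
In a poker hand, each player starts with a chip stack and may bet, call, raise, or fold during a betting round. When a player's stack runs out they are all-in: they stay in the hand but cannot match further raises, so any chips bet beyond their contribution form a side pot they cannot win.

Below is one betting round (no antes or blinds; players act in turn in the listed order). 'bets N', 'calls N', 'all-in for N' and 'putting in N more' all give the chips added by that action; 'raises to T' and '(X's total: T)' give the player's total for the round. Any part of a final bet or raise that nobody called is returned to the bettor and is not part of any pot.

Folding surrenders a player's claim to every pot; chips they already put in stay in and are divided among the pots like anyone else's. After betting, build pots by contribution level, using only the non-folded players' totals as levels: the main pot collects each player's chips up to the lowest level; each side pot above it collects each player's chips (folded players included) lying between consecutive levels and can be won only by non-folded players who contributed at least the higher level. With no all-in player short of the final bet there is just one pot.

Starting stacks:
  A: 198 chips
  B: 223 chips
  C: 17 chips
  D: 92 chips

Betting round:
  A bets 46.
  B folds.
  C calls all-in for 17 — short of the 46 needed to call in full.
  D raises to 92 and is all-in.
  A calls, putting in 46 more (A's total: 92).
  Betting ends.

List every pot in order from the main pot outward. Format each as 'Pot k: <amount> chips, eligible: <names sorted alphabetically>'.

Pot 1: 51 chips, eligible: A, C, D
Pot 2: 150 chips, eligible: A, D

Derivation:
Contributions: A=92, C=17, D=92
Folded: B
Pot levels (distinct totals of non-folded players): 17, 92
Layer 1-17: 17 each from A, C, D = 17*3 = 51 chips; eligible A, C, D
Layer 18-92: 75 each from A, D = 75*2 = 150 chips; eligible A, D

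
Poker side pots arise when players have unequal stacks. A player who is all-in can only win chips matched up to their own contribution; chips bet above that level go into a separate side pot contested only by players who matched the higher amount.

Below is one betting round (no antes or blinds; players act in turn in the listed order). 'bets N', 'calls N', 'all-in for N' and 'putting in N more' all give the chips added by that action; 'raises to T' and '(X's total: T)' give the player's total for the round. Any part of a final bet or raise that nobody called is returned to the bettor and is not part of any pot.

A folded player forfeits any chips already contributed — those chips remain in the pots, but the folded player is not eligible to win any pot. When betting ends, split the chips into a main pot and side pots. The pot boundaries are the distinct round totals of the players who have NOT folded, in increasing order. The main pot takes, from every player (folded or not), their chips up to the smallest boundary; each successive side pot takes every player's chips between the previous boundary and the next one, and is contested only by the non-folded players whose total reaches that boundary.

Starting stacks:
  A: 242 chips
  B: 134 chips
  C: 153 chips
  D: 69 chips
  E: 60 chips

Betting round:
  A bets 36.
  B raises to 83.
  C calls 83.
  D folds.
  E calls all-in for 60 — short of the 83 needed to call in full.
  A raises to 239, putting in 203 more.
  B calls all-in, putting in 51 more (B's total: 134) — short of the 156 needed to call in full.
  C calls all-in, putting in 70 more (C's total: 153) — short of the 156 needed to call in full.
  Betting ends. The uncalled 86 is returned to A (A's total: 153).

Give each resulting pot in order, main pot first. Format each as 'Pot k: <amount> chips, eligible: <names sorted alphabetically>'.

Contributions (after 86 returned to A): A=153, B=134, C=153, E=60
Folded: D
Pot levels (distinct totals of non-folded players): 60, 134, 153
Layer 1-60: 60 each from A, B, C, E = 60*4 = 240 chips; eligible A, B, C, E
Layer 61-134: 74 each from A, B, C = 74*3 = 222 chips; eligible A, B, C
Layer 135-153: 19 each from A, C = 19*2 = 38 chips; eligible A, C

Pot 1: 240 chips, eligible: A, B, C, E
Pot 2: 222 chips, eligible: A, B, C
Pot 3: 38 chips, eligible: A, C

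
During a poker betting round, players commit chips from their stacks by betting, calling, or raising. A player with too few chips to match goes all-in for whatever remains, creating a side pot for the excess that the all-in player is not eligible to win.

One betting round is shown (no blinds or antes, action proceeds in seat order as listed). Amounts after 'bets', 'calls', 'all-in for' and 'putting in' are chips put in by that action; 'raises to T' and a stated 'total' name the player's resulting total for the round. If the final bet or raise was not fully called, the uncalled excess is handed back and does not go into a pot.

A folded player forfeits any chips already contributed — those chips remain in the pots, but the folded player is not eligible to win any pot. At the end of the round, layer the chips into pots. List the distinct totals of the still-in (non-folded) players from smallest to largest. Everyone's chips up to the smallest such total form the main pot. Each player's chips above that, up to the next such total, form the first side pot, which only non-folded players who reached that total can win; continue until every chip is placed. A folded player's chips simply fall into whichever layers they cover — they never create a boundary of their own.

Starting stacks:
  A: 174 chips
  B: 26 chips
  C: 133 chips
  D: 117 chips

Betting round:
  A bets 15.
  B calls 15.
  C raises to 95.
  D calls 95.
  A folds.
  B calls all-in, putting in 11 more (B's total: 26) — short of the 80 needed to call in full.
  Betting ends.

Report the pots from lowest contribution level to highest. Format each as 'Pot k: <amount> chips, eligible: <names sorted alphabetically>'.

Pot 1: 93 chips, eligible: B, C, D
Pot 2: 138 chips, eligible: C, D

Derivation:
Contributions: A=15, B=26, C=95, D=95
Folded: A
Pot levels (distinct totals of non-folded players): 26, 95
Layer 1-26: A 15 + B 26 + C 26 + D 26 = 93 chips; eligible B, C, D
Layer 27-95: 69 each from C, D = 69*2 = 138 chips; eligible C, D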